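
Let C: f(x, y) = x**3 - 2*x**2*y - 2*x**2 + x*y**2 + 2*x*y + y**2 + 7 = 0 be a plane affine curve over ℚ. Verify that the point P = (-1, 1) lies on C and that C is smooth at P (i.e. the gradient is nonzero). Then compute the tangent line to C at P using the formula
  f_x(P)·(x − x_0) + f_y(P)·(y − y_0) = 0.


Tangent line at P: 14*x - 4*y + 18 = 0.

Step 1: f(-1, 1) = 0, so P lies on C.
Step 2: partial derivatives
  f_x(x, y) = 3*x**2 - 4*x*y - 4*x + y**2 + 2*y, f_y(x, y) = -2*x**2 + 2*x*y + 2*x + 2*y.
  f_x(P) = 14, f_y(P) = -4 (gradient nonzero, so P is smooth).
Step 3: tangent line at P: 14·(x − -1) + -4·(y − 1) = 0.
Expanding: 14*x - 4*y + 18 = 0.


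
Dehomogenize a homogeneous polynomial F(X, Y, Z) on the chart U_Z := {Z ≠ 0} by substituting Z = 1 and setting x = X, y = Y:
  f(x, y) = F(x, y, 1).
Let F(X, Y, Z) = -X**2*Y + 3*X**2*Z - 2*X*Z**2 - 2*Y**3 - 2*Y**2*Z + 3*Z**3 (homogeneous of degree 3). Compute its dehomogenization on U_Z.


f(x, y) = -x**2*y + 3*x**2 - 2*x - 2*y**3 - 2*y**2 + 3

On U_Z we set Z = 1. Each monomial c·X^i·Y^j·Z^k in F becomes c·x^i·y^j·1^k = c·x^i·y^j.
Substituting Z = 1: F(X, Y, 1) = -x**2*y + 3*x**2 - 2*x - 2*y**3 - 2*y**2 + 3.
Note: deg(f) ≤ deg(F) = 3; strict inequality happens when F is divisible by Z (lost terms).


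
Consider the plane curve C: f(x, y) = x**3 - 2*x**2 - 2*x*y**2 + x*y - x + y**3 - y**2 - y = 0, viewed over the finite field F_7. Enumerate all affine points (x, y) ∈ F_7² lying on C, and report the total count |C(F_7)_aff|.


Affine F_7-points: {(0, 0), (1, 4), (2, 4), (4, 0), (5, 0), (5, 2), (6, 3), (6, 4), (6, 6)}; count = 9.

For each of the 49 pairs (x, y) ∈ F_7², evaluate f(x, y) mod 7. Record the zeros.
  x = 0: [0↦0, 1↦6, 2↦2, 3↦1, 4↦2, 5↦4, 6↦6]  zeros at y ∈ {0}
  x = 1: [0↦5, 1↦3, 2↦1, 3↦5, 4↦0, 5↦6, 6↦1]  zeros at y ∈ {4}
  x = 2: [0↦5, 1↦2, 2↦2, 3↦4, 4↦0, 5↦3, 6↦5]  zeros at y ∈ {4}
  x = 3: [0↦6, 1↦2, 2↦4, 3↦4, 4↦1, 5↦1, 6↦3]  zeros at y ∈ ∅
  x = 4: [0↦0, 1↦2, 2↦6, 3↦4, 4↦2, 5↦6, 6↦1]  zeros at y ∈ {0}
  x = 5: [0↦0, 1↦1, 2↦0, 3↦3, 4↦2, 5↦3, 6↦5]  zeros at y ∈ {0, 2}
  x = 6: [0↦5, 1↦5, 2↦6, 3↦0, 4↦0, 5↦5, 6↦0]  zeros at y ∈ {3, 4, 6}
Collecting zeros: affine points = {(0, 0), (1, 4), (2, 4), (4, 0), (5, 0), (5, 2), (6, 3), (6, 4), (6, 6)}.
Total count |C(F_7)_aff| = 9.


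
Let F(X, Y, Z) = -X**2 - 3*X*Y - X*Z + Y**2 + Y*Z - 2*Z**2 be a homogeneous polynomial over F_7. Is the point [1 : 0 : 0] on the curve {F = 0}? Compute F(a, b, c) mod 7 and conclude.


F(1,0,0) ≡ 6 (mod 7); P is NOT on the curve.

Evaluate F(1, 0, 0) term-by-term (mod 7).
  -X**2 ↦ -1·1·1·1 = -1
  -3*X*Y ↦ -3·1·0·1 = 0
  -X*Z ↦ -1·1·1·0 = 0
  Y**2 ↦ 1·1·0·1 = 0
  Y*Z ↦ 1·1·0·0 = 0
  -2*Z**2 ↦ -2·1·1·0 = 0
Sum: F(1, 0, 0) = (-1) + (0) + (0) + (0) + (0) + (0) = -1.
Reducing mod 7: -1 ≡ 6 (mod 7).
Since F(a, b, c) ≡ 6 ≠ 0 (mod 7), P does NOT lie on the curve.


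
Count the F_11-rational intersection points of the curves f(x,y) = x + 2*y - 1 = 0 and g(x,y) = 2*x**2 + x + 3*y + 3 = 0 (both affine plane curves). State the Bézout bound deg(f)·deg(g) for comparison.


Common zeros: {(7, 8)}; count = 1; Bézout bound = 2.

deg(f) = 1, deg(g) = 2, so Bézout bound = 2.
Scan x ∈ F_11. For each x, list the y ∈ F_11 with f(x, y) ≡ 0 and those with g(x, y) ≡ 0 (mod 11); the common zeros in that column are the intersection.
  x = 0: f ≡ 0 at y ∈ {6}; g ≡ 0 at y ∈ {10}; common: ∅.
  x = 1: f ≡ 0 at y ∈ {0}; g ≡ 0 at y ∈ {9}; common: ∅.
  x = 2: f ≡ 0 at y ∈ {5}; g ≡ 0 at y ∈ {3}; common: ∅.
  x = 3: f ≡ 0 at y ∈ {10}; g ≡ 0 at y ∈ {3}; common: ∅.
  x = 4: f ≡ 0 at y ∈ {4}; g ≡ 0 at y ∈ {9}; common: ∅.
  x = 5: f ≡ 0 at y ∈ {9}; g ≡ 0 at y ∈ {10}; common: ∅.
  x = 6: f ≡ 0 at y ∈ {3}; g ≡ 0 at y ∈ {6}; common: ∅.
  x = 7: f ≡ 0 at y ∈ {8}; g ≡ 0 at y ∈ {8}; common: {8}.
  x = 8: f ≡ 0 at y ∈ {2}; g ≡ 0 at y ∈ {5}; common: ∅.
  x = 9: f ≡ 0 at y ∈ {7}; g ≡ 0 at y ∈ {8}; common: ∅.
  x = 10: f ≡ 0 at y ∈ {1}; g ≡ 0 at y ∈ {6}; common: ∅.
Collecting: common zeros = {(7, 8)}, so the count is 1.
Comparison with the Bézout bound: 1 ≤ 2 = deg(f)·deg(g), as expected for curves with no common component (the affine F_11-count falls short of the bound because intersections may lie at infinity, over extension fields, or carry multiplicity).


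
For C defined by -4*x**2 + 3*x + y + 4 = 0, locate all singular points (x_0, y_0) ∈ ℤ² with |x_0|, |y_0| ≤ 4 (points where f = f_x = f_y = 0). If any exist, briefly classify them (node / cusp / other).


No singular points in the scanned grid; C is smooth there.

Compute partial derivatives:
  f_x = 3 - 8*x.
  f_y = 1.
f_y = 1 is a nonzero constant, so f_y never vanishes: no point (x, y) can satisfy f = f_x = f_y = 0. In particular no (x, y) ∈ {−4, ..., 4}² is singular; the curve is smooth.


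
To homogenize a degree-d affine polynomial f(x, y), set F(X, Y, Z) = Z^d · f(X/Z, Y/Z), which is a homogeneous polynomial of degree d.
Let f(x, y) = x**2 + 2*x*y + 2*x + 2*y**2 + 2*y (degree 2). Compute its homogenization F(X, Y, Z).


F(X, Y, Z) = X**2 + 2*X*Y + 2*X*Z + 2*Y**2 + 2*Y*Z

deg(f) = 2.
Substitute x = X/Z, y = Y/Z into f, then multiply by Z^2.
  monomial 1·x^2·y^0 ↦ 1·X^2·Y^0·Z^0.
  monomial 2·x^1·y^1 ↦ 2·X^1·Y^1·Z^0.
  monomial 2·x^1·y^0 ↦ 2·X^1·Y^0·Z^1.
  monomial 2·x^0·y^2 ↦ 2·X^0·Y^2·Z^0.
  monomial 2·x^0·y^1 ↦ 2·X^0·Y^1·Z^1.
Collecting: F(X, Y, Z) = X**2 + 2*X*Y + 2*X*Z + 2*Y**2 + 2*Y*Z.


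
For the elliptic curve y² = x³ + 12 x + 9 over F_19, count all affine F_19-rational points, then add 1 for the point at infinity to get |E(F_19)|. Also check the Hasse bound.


Affine points = {(0, 3), (0, 16), (4, 8), (4, 11), (5, 2), (5, 17), (8, 3), (8, 16), (11, 3), (11, 16), (12, 0), (13, 5), (13, 14), (15, 7), (15, 12)}; affine count = 15; |E(F_19)| = 16.

Discriminant check: Δ ∝ 4a³ + 27b² = 4·12³ + 27·9² = 4·1728 + 27·81 ≡ 17 (mod 19). Nonzero ⇒ E is nonsingular.
For each x ∈ F_19, compute rhs = x³ + 12·x + 9 mod 19, then count y ∈ F_19 with y² ≡ rhs.
  x = 0: rhs = 9, matching y values: 3, 16 (2 points).
  x = 1: rhs = 3, matching y values: none (0 points).
  x = 2: rhs = 3, matching y values: none (0 points).
  x = 3: rhs = 15, matching y values: none (0 points).
  x = 4: rhs = 7, matching y values: 8, 11 (2 points).
  x = 5: rhs = 4, matching y values: 2, 17 (2 points).
  x = 6: rhs = 12, matching y values: none (0 points).
  x = 7: rhs = 18, matching y values: none (0 points).
  x = 8: rhs = 9, matching y values: 3, 16 (2 points).
  x = 9: rhs = 10, matching y values: none (0 points).
  x = 10: rhs = 8, matching y values: none (0 points).
  x = 11: rhs = 9, matching y values: 3, 16 (2 points).
  x = 12: rhs = 0, matching y values: 0 (1 points).
  x = 13: rhs = 6, matching y values: 5, 14 (2 points).
  x = 14: rhs = 14, matching y values: none (0 points).
  x = 15: rhs = 11, matching y values: 7, 12 (2 points).
  x = 16: rhs = 3, matching y values: none (0 points).
  x = 17: rhs = 15, matching y values: none (0 points).
  x = 18: rhs = 15, matching y values: none (0 points).
Total affine count: 15.
Full point count |E(F_19)| = 15 + 1 = 16.
Hasse bound: |16 − (19+1)| = |-4| = 4 ≤ 2√19 ≈ 8.7178 ✓.


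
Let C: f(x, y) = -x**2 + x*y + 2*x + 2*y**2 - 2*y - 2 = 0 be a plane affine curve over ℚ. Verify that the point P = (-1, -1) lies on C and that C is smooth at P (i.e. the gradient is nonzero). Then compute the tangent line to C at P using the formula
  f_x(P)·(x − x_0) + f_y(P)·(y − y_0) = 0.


Tangent line at P: 3*x - 7*y - 4 = 0.

Step 1: f(-1, -1) = 0, so P lies on C.
Step 2: partial derivatives
  f_x(x, y) = -2*x + y + 2, f_y(x, y) = x + 4*y - 2.
  f_x(P) = 3, f_y(P) = -7 (gradient nonzero, so P is smooth).
Step 3: tangent line at P: 3·(x − -1) + -7·(y − -1) = 0.
Expanding: 3*x - 7*y - 4 = 0.


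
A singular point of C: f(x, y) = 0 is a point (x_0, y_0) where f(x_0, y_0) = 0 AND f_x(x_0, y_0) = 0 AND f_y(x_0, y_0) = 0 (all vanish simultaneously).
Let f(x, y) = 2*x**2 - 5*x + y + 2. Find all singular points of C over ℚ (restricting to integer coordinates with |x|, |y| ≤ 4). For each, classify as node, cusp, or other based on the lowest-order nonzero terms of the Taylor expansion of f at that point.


No singular points in the scanned grid; C is smooth there.

Compute partial derivatives:
  f_x = 4*x - 5.
  f_y = 1.
f_y = 1 is a nonzero constant, so f_y never vanishes: no point (x, y) can satisfy f = f_x = f_y = 0. In particular no (x, y) ∈ {−4, ..., 4}² is singular; the curve is smooth.


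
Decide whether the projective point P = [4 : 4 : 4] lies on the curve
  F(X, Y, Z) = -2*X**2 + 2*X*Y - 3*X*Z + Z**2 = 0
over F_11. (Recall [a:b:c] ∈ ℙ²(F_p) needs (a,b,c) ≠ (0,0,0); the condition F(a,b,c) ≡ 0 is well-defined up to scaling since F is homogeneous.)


F(4,4,4) ≡ 1 (mod 11); P is NOT on the curve.

Evaluate F(4, 4, 4) term-by-term (mod 11).
  -2*X**2 ↦ -2·16·1·1 = -32
  2*X*Y ↦ 2·4·4·1 = 32
  -3*X*Z ↦ -3·4·1·4 = -48
  Z**2 ↦ 1·1·1·16 = 16
Sum: F(4, 4, 4) = (-32) + (32) + (-48) + (16) = -32.
Reducing mod 11: -32 ≡ 1 (mod 11).
Since F(a, b, c) ≡ 1 ≠ 0 (mod 11), P does NOT lie on the curve.


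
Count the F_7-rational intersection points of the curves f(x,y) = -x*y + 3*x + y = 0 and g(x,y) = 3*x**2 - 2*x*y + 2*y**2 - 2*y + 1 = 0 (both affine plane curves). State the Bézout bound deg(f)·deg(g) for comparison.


Common zeros: {(2, 6)}; count = 1; Bézout bound = 4.

deg(f) = 2, deg(g) = 2, so Bézout bound = 4.
Scan x ∈ F_7. For each x, list the y ∈ F_7 with f(x, y) ≡ 0 and those with g(x, y) ≡ 0 (mod 7); the common zeros in that column are the intersection.
  x = 0: f ≡ 0 at y ∈ {0}; g ≡ 0 at y ∈ ∅; common: ∅.
  x = 1: f ≡ 0 at y ∈ ∅; g ≡ 0 at y ∈ ∅; common: ∅.
  x = 2: f ≡ 0 at y ∈ {6}; g ≡ 0 at y ∈ {4, 6}; common: {6}.
  x = 3: f ≡ 0 at y ∈ {1}; g ≡ 0 at y ∈ {0, 4}; common: ∅.
  x = 4: f ≡ 0 at y ∈ {4}; g ≡ 0 at y ∈ {0, 5}; common: ∅.
  x = 5: f ≡ 0 at y ∈ {2}; g ≡ 0 at y ∈ ∅; common: ∅.
  x = 6: f ≡ 0 at y ∈ {5}; g ≡ 0 at y ∈ ∅; common: ∅.
Collecting: common zeros = {(2, 6)}, so the count is 1.
Comparison with the Bézout bound: 1 ≤ 4 = deg(f)·deg(g), as expected for curves with no common component (the affine F_7-count falls short of the bound because intersections may lie at infinity, over extension fields, or carry multiplicity).


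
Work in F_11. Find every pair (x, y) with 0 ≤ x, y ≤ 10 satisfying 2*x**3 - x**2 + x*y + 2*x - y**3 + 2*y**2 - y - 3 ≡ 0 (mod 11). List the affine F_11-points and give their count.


Affine F_11-points: {(1, 0), (1, 2), (2, 8), (4, 1), (5, 10), (7, 2), (9, 2)}; count = 7.

For each of the 121 pairs (x, y) ∈ F_11², evaluate f(x, y) mod 11. Record the zeros.
  x = 0: [0↦8, 1↦8, 2↦6, 3↦7, 4↦5, 5↦5, 6↦1, 7↦9, 8↦1, 9↦4, 10↦1]  zeros at y ∈ ∅
  x = 1: [0↦0, 1↦1, 2↦0, 3↦2, 4↦1, 5↦2, 6↦10, 7↦8, 8↦1, 9↦5, 10↦3]  zeros at y ∈ {0, 2}
  x = 2: [0↦2, 1↦4, 2↦4, 3↦7, 4↦7, 5↦9, 6↦7, 7↦6, 8↦0, 9↦5, 10↦4]  zeros at y ∈ {8}
  x = 3: [0↦4, 1↦7, 2↦8, 3↦1, 4↦2, 5↦5, 6↦4, 7↦4, 8↦10, 9↦5, 10↦5]  zeros at y ∈ ∅
  x = 4: [0↦7, 1↦0, 2↦2, 3↦7, 4↦9, 5↦2, 6↦2, 7↦3, 8↦10, 9↦6, 10↦7]  zeros at y ∈ {1}
  x = 5: [0↦1, 1↦6, 2↦9, 3↦4, 4↦7, 5↦1, 6↦2, 7↦4, 8↦1, 9↦9, 10↦0]  zeros at y ∈ {10}
  x = 6: [0↦9, 1↦4, 2↦8, 3↦4, 4↦8, 5↦3, 6↦5, 7↦8, 8↦6, 9↦4, 10↦7]  zeros at y ∈ ∅
  x = 7: [0↦10, 1↦6, 2↦0, 3↦8, 4↦2, 5↦9, 6↦1, 7↦5, 8↦4, 9↦3, 10↦7]  zeros at y ∈ {2}
  x = 8: [0↦5, 1↦2, 2↦8, 3↦6, 4↦1, 5↦9, 6↦2, 7↦7, 8↦7, 9↦7, 10↦1]  zeros at y ∈ ∅
  x = 9: [0↦6, 1↦4, 2↦0, 3↦10, 4↦6, 5↦4, 6↦9, 7↦4, 8↦5, 9↦6, 10↦1]  zeros at y ∈ {2}
  x = 10: [0↦3, 1↦2, 2↦10, 3↦10, 4↦7, 5↦6, 6↦1, 7↦8, 8↦10, 9↦1, 10↦8]  zeros at y ∈ ∅
Collecting zeros: affine points = {(1, 0), (1, 2), (2, 8), (4, 1), (5, 10), (7, 2), (9, 2)}.
Total count |C(F_11)_aff| = 7.


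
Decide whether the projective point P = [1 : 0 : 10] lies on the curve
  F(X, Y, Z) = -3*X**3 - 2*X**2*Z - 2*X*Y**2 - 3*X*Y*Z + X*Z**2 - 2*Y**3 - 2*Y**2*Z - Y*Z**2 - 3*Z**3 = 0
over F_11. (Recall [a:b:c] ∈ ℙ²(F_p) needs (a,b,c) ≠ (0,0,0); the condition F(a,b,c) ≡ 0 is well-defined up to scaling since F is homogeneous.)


F(1,0,10) ≡ 3 (mod 11); P is NOT on the curve.

Evaluate F(1, 0, 10) term-by-term (mod 11).
  -3*X**3 ↦ -3·1·1·1 = -3
  -2*X**2*Z ↦ -2·1·1·10 = -20
  -2*X*Y**2 ↦ -2·1·0·1 = 0
  -3*X*Y*Z ↦ -3·1·0·10 = 0
  X*Z**2 ↦ 1·1·1·100 = 100
  -2*Y**3 ↦ -2·1·0·1 = 0
  -2*Y**2*Z ↦ -2·1·0·10 = 0
  -Y*Z**2 ↦ -1·1·0·100 = 0
  -3*Z**3 ↦ -3·1·1·1000 = -3000
Sum: F(1, 0, 10) = (-3) + (-20) + (0) + (0) + (100) + (0) + (0) + (0) + (-3000) = -2923.
Reducing mod 11: -2923 ≡ 3 (mod 11).
Since F(a, b, c) ≡ 3 ≠ 0 (mod 11), P does NOT lie on the curve.


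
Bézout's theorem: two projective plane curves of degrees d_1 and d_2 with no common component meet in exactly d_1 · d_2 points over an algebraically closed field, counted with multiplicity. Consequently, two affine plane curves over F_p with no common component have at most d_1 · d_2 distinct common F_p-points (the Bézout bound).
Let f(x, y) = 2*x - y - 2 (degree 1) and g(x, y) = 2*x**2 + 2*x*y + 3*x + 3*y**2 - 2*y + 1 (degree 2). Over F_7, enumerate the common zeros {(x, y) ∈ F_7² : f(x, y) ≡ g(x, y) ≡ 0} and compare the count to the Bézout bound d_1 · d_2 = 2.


Common zeros: {(4, 6), (5, 1)}; count = 2; Bézout bound = 2.

deg(f) = 1, deg(g) = 2, so Bézout bound = 2.
Scan x ∈ F_7. For each x, list the y ∈ F_7 with f(x, y) ≡ 0 and those with g(x, y) ≡ 0 (mod 7); the common zeros in that column are the intersection.
  x = 0: f ≡ 0 at y ∈ {5}; g ≡ 0 at y ∈ ∅; common: ∅.
  x = 1: f ≡ 0 at y ∈ {0}; g ≡ 0 at y ∈ ∅; common: ∅.
  x = 2: f ≡ 0 at y ∈ {2}; g ≡ 0 at y ∈ ∅; common: ∅.
  x = 3: f ≡ 0 at y ∈ {4}; g ≡ 0 at y ∈ {0, 1}; common: ∅.
  x = 4: f ≡ 0 at y ∈ {6}; g ≡ 0 at y ∈ {6}; common: {6}.
  x = 5: f ≡ 0 at y ∈ {1}; g ≡ 0 at y ∈ {1}; common: {1}.
  x = 6: f ≡ 0 at y ∈ {3}; g ≡ 0 at y ∈ {0, 6}; common: ∅.
Collecting: common zeros = {(4, 6), (5, 1)}, so the count is 2.
Comparison with the Bézout bound: 2 ≤ 2 = deg(f)·deg(g), as expected for curves with no common component (the bound is attained).


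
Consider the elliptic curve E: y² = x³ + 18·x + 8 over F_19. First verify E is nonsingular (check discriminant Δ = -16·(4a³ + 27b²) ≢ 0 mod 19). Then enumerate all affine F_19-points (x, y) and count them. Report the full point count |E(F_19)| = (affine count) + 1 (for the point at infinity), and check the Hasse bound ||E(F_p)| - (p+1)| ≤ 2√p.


Affine points = {(4, 7), (4, 12), (6, 3), (6, 16), (9, 5), (9, 14), (11, 6), (11, 13), (13, 8), (13, 11), (15, 9), (15, 10)}; affine count = 12; |E(F_19)| = 13.

Discriminant check: Δ ∝ 4a³ + 27b² = 4·18³ + 27·8² = 4·5832 + 27·64 ≡ 14 (mod 19). Nonzero ⇒ E is nonsingular.
For each x ∈ F_19, compute rhs = x³ + 18·x + 8 mod 19, then count y ∈ F_19 with y² ≡ rhs.
  x = 0: rhs = 8, matching y values: none (0 points).
  x = 1: rhs = 8, matching y values: none (0 points).
  x = 2: rhs = 14, matching y values: none (0 points).
  x = 3: rhs = 13, matching y values: none (0 points).
  x = 4: rhs = 11, matching y values: 7, 12 (2 points).
  x = 5: rhs = 14, matching y values: none (0 points).
  x = 6: rhs = 9, matching y values: 3, 16 (2 points).
  x = 7: rhs = 2, matching y values: none (0 points).
  x = 8: rhs = 18, matching y values: none (0 points).
  x = 9: rhs = 6, matching y values: 5, 14 (2 points).
  x = 10: rhs = 10, matching y values: none (0 points).
  x = 11: rhs = 17, matching y values: 6, 13 (2 points).
  x = 12: rhs = 14, matching y values: none (0 points).
  x = 13: rhs = 7, matching y values: 8, 11 (2 points).
  x = 14: rhs = 2, matching y values: none (0 points).
  x = 15: rhs = 5, matching y values: 9, 10 (2 points).
  x = 16: rhs = 3, matching y values: none (0 points).
  x = 17: rhs = 2, matching y values: none (0 points).
  x = 18: rhs = 8, matching y values: none (0 points).
Total affine count: 12.
Full point count |E(F_19)| = 12 + 1 = 13.
Hasse bound: |13 − (19+1)| = |-7| = 7 ≤ 2√19 ≈ 8.7178 ✓.


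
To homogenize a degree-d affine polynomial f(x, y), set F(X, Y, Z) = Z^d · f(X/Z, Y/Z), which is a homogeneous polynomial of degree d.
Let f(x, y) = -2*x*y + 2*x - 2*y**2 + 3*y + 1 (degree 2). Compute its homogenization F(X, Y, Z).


F(X, Y, Z) = -2*X*Y + 2*X*Z - 2*Y**2 + 3*Y*Z + Z**2

deg(f) = 2.
Substitute x = X/Z, y = Y/Z into f, then multiply by Z^2.
  monomial -2·x^1·y^1 ↦ -2·X^1·Y^1·Z^0.
  monomial 2·x^1·y^0 ↦ 2·X^1·Y^0·Z^1.
  monomial -2·x^0·y^2 ↦ -2·X^0·Y^2·Z^0.
  monomial 3·x^0·y^1 ↦ 3·X^0·Y^1·Z^1.
  monomial 1·x^0·y^0 ↦ 1·X^0·Y^0·Z^2.
Collecting: F(X, Y, Z) = -2*X*Y + 2*X*Z - 2*Y**2 + 3*Y*Z + Z**2.


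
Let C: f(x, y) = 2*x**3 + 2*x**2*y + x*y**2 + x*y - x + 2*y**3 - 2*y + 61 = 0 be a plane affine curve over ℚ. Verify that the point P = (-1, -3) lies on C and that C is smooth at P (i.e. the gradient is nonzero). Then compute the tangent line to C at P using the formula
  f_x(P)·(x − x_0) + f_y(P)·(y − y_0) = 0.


Tangent line at P: 23*x + 59*y + 200 = 0.

Step 1: f(-1, -3) = 0, so P lies on C.
Step 2: partial derivatives
  f_x(x, y) = 6*x**2 + 4*x*y + y**2 + y - 1, f_y(x, y) = 2*x**2 + 2*x*y + x + 6*y**2 - 2.
  f_x(P) = 23, f_y(P) = 59 (gradient nonzero, so P is smooth).
Step 3: tangent line at P: 23·(x − -1) + 59·(y − -3) = 0.
Expanding: 23*x + 59*y + 200 = 0.


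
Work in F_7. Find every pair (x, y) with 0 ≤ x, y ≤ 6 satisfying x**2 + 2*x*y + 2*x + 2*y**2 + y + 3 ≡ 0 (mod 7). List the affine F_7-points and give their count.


Affine F_7-points: {(2, 4)}; count = 1.

For each of the 49 pairs (x, y) ∈ F_7², evaluate f(x, y) mod 7. Record the zeros.
  x = 0: [0↦3, 1↦6, 2↦6, 3↦3, 4↦4, 5↦2, 6↦4]  zeros at y ∈ ∅
  x = 1: [0↦6, 1↦4, 2↦6, 3↦5, 4↦1, 5↦1, 6↦5]  zeros at y ∈ ∅
  x = 2: [0↦4, 1↦4, 2↦1, 3↦2, 4↦0, 5↦2, 6↦1]  zeros at y ∈ {4}
  x = 3: [0↦4, 1↦6, 2↦5, 3↦1, 4↦1, 5↦5, 6↦6]  zeros at y ∈ ∅
  x = 4: [0↦6, 1↦3, 2↦4, 3↦2, 4↦4, 5↦3, 6↦6]  zeros at y ∈ ∅
  x = 5: [0↦3, 1↦2, 2↦5, 3↦5, 4↦2, 5↦3, 6↦1]  zeros at y ∈ ∅
  x = 6: [0↦2, 1↦3, 2↦1, 3↦3, 4↦2, 5↦5, 6↦5]  zeros at y ∈ ∅
Collecting zeros: affine points = {(2, 4)}.
Total count |C(F_7)_aff| = 1.


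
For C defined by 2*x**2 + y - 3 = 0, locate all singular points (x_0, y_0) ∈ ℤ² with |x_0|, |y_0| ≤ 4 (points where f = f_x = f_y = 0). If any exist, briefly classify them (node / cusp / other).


No singular points in the scanned grid; C is smooth there.

Compute partial derivatives:
  f_x = 4*x.
  f_y = 1.
f_y = 1 is a nonzero constant, so f_y never vanishes: no point (x, y) can satisfy f = f_x = f_y = 0. In particular no (x, y) ∈ {−4, ..., 4}² is singular; the curve is smooth.


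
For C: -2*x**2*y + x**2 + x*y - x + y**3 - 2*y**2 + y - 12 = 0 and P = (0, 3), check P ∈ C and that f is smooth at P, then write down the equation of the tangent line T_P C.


Tangent line at P: 2*x + 16*y - 48 = 0.

Step 1: f(0, 3) = 0, so P lies on C.
Step 2: partial derivatives
  f_x(x, y) = -4*x*y + 2*x + y - 1, f_y(x, y) = -2*x**2 + x + 3*y**2 - 4*y + 1.
  f_x(P) = 2, f_y(P) = 16 (gradient nonzero, so P is smooth).
Step 3: tangent line at P: 2·(x − 0) + 16·(y − 3) = 0.
Expanding: 2*x + 16*y - 48 = 0.


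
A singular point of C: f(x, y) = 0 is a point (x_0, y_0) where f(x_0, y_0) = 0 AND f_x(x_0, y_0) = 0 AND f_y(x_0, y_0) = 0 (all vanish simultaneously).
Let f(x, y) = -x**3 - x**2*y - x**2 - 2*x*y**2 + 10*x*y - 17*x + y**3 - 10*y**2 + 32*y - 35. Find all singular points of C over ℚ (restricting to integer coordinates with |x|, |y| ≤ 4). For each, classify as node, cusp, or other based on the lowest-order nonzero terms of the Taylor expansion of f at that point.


Singular points: {(-1, 3)}; classification: node.

Compute partial derivatives:
  f_x = -3*x**2 - 2*x*y - 2*x - 2*y**2 + 10*y - 17.
  f_y = -x**2 - 4*x*y + 10*x + 3*y**2 - 20*y + 32.
Scan x_0 ∈ {−4, ..., 4}. For each x_0, f_y(x_0, y) is a polynomial in y; find its integer roots y ∈ {−4, ..., 4}, then test f_x and f at those candidates.
  x = -4: f_y(-4, y) = 3*y**2 - 4*y - 24; no integer root y with |y| ≤ 4.
  x = -3: f_y(-3, y) = 3*y**2 - 8*y - 7; no integer root y with |y| ≤ 4.
  x = -2: f_y(-2, y) = 3*y**2 - 12*y + 8; no integer root y with |y| ≤ 4.
  x = -1: f_y(-1, y) = 3*y**2 - 16*y + 21; vanishes at y ∈ {3}. (-1, 3): f_x = 0, f = 0 — SINGULAR.
  x = 0: f_y(0, y) = 3*y**2 - 20*y + 32; vanishes at y ∈ {4}. (0, 4): f_x = -9 ≠ 0.
  x = 1: f_y(1, y) = 3*y**2 - 24*y + 41; no integer root y with |y| ≤ 4.
  x = 2: f_y(2, y) = 3*y**2 - 28*y + 48; no integer root y with |y| ≤ 4.
  x = 3: f_y(3, y) = 3*y**2 - 32*y + 53; no integer root y with |y| ≤ 4.
  x = 4: f_y(4, y) = 3*y**2 - 36*y + 56; no integer root y with |y| ≤ 4.
Only singular point on the grid: (-1, 3).
Classify: substitute x = -1 + u, y = 3 + v and expand: f = -u**3 - u**2*v - u**2 - 2*u*v**2 + v**3 + v**2.
No constant or linear terms (consistent with a singular point). Quadratic part: -u**2 + v**2. Cubic part: -u**3 - u**2*v - 2*u*v**2 + v**3.
The quadratic part v**2 - u**2 = (v − u)(v + u) splits into two distinct linear factors, so there are two distinct tangent lines y − 3 = ±(x − -1) — this is a node (ordinary double point).
Classification: node.


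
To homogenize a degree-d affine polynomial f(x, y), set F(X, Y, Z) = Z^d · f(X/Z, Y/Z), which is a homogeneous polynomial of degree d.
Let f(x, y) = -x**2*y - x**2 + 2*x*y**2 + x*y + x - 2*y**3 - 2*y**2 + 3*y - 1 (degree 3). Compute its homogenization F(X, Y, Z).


F(X, Y, Z) = -X**2*Y - X**2*Z + 2*X*Y**2 + X*Y*Z + X*Z**2 - 2*Y**3 - 2*Y**2*Z + 3*Y*Z**2 - Z**3

deg(f) = 3.
Substitute x = X/Z, y = Y/Z into f, then multiply by Z^3.
  monomial -1·x^2·y^1 ↦ -1·X^2·Y^1·Z^0.
  monomial -1·x^2·y^0 ↦ -1·X^2·Y^0·Z^1.
  monomial 2·x^1·y^2 ↦ 2·X^1·Y^2·Z^0.
  monomial 1·x^1·y^1 ↦ 1·X^1·Y^1·Z^1.
  monomial 1·x^1·y^0 ↦ 1·X^1·Y^0·Z^2.
  monomial -2·x^0·y^3 ↦ -2·X^0·Y^3·Z^0.
  monomial -2·x^0·y^2 ↦ -2·X^0·Y^2·Z^1.
  monomial 3·x^0·y^1 ↦ 3·X^0·Y^1·Z^2.
  monomial -1·x^0·y^0 ↦ -1·X^0·Y^0·Z^3.
Collecting: F(X, Y, Z) = -X**2*Y - X**2*Z + 2*X*Y**2 + X*Y*Z + X*Z**2 - 2*Y**3 - 2*Y**2*Z + 3*Y*Z**2 - Z**3.


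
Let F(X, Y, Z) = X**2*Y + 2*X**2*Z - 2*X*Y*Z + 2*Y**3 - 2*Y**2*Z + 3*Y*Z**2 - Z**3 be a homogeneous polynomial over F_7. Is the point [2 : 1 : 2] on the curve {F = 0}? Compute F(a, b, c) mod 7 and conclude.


F(2,1,2) ≡ 0 (mod 7); P is on the curve.

Evaluate F(2, 1, 2) term-by-term (mod 7).
  X**2*Y ↦ 1·4·1·1 = 4
  2*X**2*Z ↦ 2·4·1·2 = 16
  -2*X*Y*Z ↦ -2·2·1·2 = -8
  2*Y**3 ↦ 2·1·1·1 = 2
  -2*Y**2*Z ↦ -2·1·1·2 = -4
  3*Y*Z**2 ↦ 3·1·1·4 = 12
  -Z**3 ↦ -1·1·1·8 = -8
Sum: F(2, 1, 2) = (4) + (16) + (-8) + (2) + (-4) + (12) + (-8) = 14.
Reducing mod 7: 14 ≡ 0 (mod 7).
Since F(a, b, c) ≡ 0 (mod 7), P lies on the curve.


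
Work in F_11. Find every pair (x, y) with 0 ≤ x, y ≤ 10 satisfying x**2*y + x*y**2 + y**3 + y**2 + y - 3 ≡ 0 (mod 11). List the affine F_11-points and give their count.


Affine F_11-points: {(0, 1), (0, 2), (0, 7), (1, 6), (2, 3), (3, 4), (4, 4), (4, 6), (4, 7), (6, 3), (7, 5), (9, 2), (10, 1), (10, 5)}; count = 14.

For each of the 121 pairs (x, y) ∈ F_11², evaluate f(x, y) mod 11. Record the zeros.
  x = 0: [0↦8, 1↦0, 2↦0, 3↦3, 4↦4, 5↦9, 6↦2, 7↦0, 8↦9, 9↦2, 10↦7]  zeros at y ∈ {1, 2, 7}
  x = 1: [0↦8, 1↦2, 2↦6, 3↦4, 4↦2, 5↦6, 6↦0, 7↦1, 8↦4, 9↦4, 10↦7]  zeros at y ∈ {6}
  x = 2: [0↦8, 1↦6, 2↦5, 3↦0, 4↦8, 5↦2, 6↦10, 7↦5, 8↦4, 9↦2, 10↦5]  zeros at y ∈ {3}
  x = 3: [0↦8, 1↦1, 2↦8, 3↦2, 4↦0, 5↦8, 6↦10, 7↦1, 8↦9, 9↦7, 10↦1]  zeros at y ∈ {4}
  x = 4: [0↦8, 1↦9, 2↦4, 3↦10, 4↦0, 5↦2, 6↦0, 7↦0, 8↦8, 9↦8, 10↦6]  zeros at y ∈ {4, 6, 7}
  x = 5: [0↦8, 1↦8, 2↦4, 3↦2, 4↦8, 5↦6, 6↦2, 7↦2, 8↦1, 9↦5, 10↦9]  zeros at y ∈ ∅
  x = 6: [0↦8, 1↦9, 2↦8, 3↦0, 4↦2, 5↦9, 6↦5, 7↦7, 8↦10, 9↦9, 10↦10]  zeros at y ∈ {3}
  x = 7: [0↦8, 1↦1, 2↦5, 3↦4, 4↦4, 5↦0, 6↦9, 7↦4, 8↦2, 9↦9, 10↦9]  zeros at y ∈ {5}
  x = 8: [0↦8, 1↦6, 2↦6, 3↦3, 4↦3, 5↦1, 6↦3, 7↦4, 8↦10, 9↦5, 10↦6]  zeros at y ∈ ∅
  x = 9: [0↦8, 1↦2, 2↦0, 3↦8, 4↦10, 5↦1, 6↦9, 7↦7, 8↦1, 9↦8, 10↦1]  zeros at y ∈ {2}
  x = 10: [0↦8, 1↦0, 2↦9, 3↦8, 4↦3, 5↦0, 6↦5, 7↦2, 8↦8, 9↦7, 10↦5]  zeros at y ∈ {1, 5}
Collecting zeros: affine points = {(0, 1), (0, 2), (0, 7), (1, 6), (2, 3), (3, 4), (4, 4), (4, 6), (4, 7), (6, 3), (7, 5), (9, 2), (10, 1), (10, 5)}.
Total count |C(F_11)_aff| = 14.


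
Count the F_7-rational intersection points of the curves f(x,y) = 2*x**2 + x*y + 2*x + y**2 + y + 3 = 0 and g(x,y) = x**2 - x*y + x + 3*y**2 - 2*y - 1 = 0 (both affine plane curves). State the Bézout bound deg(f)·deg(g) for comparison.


Common zeros: ∅; count = 0; Bézout bound = 4.

deg(f) = 2, deg(g) = 2, so Bézout bound = 4.
Scan x ∈ F_7. For each x, list the y ∈ F_7 with f(x, y) ≡ 0 and those with g(x, y) ≡ 0 (mod 7); the common zeros in that column are the intersection.
  x = 0: f ≡ 0 at y ∈ ∅; g ≡ 0 at y ∈ {1, 2}; common: ∅.
  x = 1: f ≡ 0 at y ∈ {0, 5}; g ≡ 0 at y ∈ {2, 6}; common: ∅.
  x = 2: f ≡ 0 at y ∈ ∅; g ≡ 0 at y ∈ ∅; common: ∅.
  x = 3: f ≡ 0 at y ∈ ∅; g ≡ 0 at y ∈ ∅; common: ∅.
  x = 4: f ≡ 0 at y ∈ {1}; g ≡ 0 at y ∈ {3, 6}; common: ∅.
  x = 5: f ≡ 0 at y ∈ {0, 1}; g ≡ 0 at y ∈ {3, 4}; common: ∅.
  x = 6: f ≡ 0 at y ∈ {2, 5}; g ≡ 0 at y ∈ ∅; common: ∅.
Collecting: common zeros = ∅, so the count is 0.
Comparison with the Bézout bound: 0 ≤ 4 = deg(f)·deg(g), as expected for curves with no common component (the affine F_7-count falls short of the bound because intersections may lie at infinity, over extension fields, or carry multiplicity).


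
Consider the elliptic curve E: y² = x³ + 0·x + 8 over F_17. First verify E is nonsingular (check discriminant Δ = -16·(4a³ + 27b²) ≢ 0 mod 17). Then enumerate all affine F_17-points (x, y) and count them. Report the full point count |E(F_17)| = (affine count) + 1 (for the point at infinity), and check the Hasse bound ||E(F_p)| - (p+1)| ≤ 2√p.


Affine points = {(0, 5), (0, 12), (1, 3), (1, 14), (2, 4), (2, 13), (3, 1), (3, 16), (4, 2), (4, 15), (11, 8), (11, 9), (12, 6), (12, 11), (14, 7), (14, 10), (15, 0)}; affine count = 17; |E(F_17)| = 18.

Discriminant check: Δ ∝ 4a³ + 27b² = 4·0³ + 27·8² = 4·0 + 27·64 ≡ 11 (mod 17). Nonzero ⇒ E is nonsingular.
For each x ∈ F_17, compute rhs = x³ + 0·x + 8 mod 17, then count y ∈ F_17 with y² ≡ rhs.
  x = 0: rhs = 8, matching y values: 5, 12 (2 points).
  x = 1: rhs = 9, matching y values: 3, 14 (2 points).
  x = 2: rhs = 16, matching y values: 4, 13 (2 points).
  x = 3: rhs = 1, matching y values: 1, 16 (2 points).
  x = 4: rhs = 4, matching y values: 2, 15 (2 points).
  x = 5: rhs = 14, matching y values: none (0 points).
  x = 6: rhs = 3, matching y values: none (0 points).
  x = 7: rhs = 11, matching y values: none (0 points).
  x = 8: rhs = 10, matching y values: none (0 points).
  x = 9: rhs = 6, matching y values: none (0 points).
  x = 10: rhs = 5, matching y values: none (0 points).
  x = 11: rhs = 13, matching y values: 8, 9 (2 points).
  x = 12: rhs = 2, matching y values: 6, 11 (2 points).
  x = 13: rhs = 12, matching y values: none (0 points).
  x = 14: rhs = 15, matching y values: 7, 10 (2 points).
  x = 15: rhs = 0, matching y values: 0 (1 points).
  x = 16: rhs = 7, matching y values: none (0 points).
Total affine count: 17.
Full point count |E(F_17)| = 17 + 1 = 18.
Hasse bound: |18 − (17+1)| = |0| = 0 ≤ 2√17 ≈ 8.2462 ✓.


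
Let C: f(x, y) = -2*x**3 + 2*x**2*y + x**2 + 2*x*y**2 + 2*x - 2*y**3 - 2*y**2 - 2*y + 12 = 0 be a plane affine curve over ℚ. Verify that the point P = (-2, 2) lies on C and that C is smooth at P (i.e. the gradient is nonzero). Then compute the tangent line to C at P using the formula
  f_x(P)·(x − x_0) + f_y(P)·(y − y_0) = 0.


Tangent line at P: -34*x - 42*y + 16 = 0.

Step 1: f(-2, 2) = 0, so P lies on C.
Step 2: partial derivatives
  f_x(x, y) = -6*x**2 + 4*x*y + 2*x + 2*y**2 + 2, f_y(x, y) = 2*x**2 + 4*x*y - 6*y**2 - 4*y - 2.
  f_x(P) = -34, f_y(P) = -42 (gradient nonzero, so P is smooth).
Step 3: tangent line at P: -34·(x − -2) + -42·(y − 2) = 0.
Expanding: -34*x - 42*y + 16 = 0.


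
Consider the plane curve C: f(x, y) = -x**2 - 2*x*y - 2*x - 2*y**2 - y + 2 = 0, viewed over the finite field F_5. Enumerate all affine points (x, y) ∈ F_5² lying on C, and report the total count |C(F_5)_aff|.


Affine F_5-points: {(1, 2), (1, 4), (3, 2), (4, 4)}; count = 4.

For each of the 25 pairs (x, y) ∈ F_5², evaluate f(x, y) mod 5. Record the zeros.
  x = 0: [0↦2, 1↦4, 2↦2, 3↦1, 4↦1]  zeros at y ∈ ∅
  x = 1: [0↦4, 1↦4, 2↦0, 3↦2, 4↦0]  zeros at y ∈ {2, 4}
  x = 2: [0↦4, 1↦2, 2↦1, 3↦1, 4↦2]  zeros at y ∈ ∅
  x = 3: [0↦2, 1↦3, 2↦0, 3↦3, 4↦2]  zeros at y ∈ {2}
  x = 4: [0↦3, 1↦2, 2↦2, 3↦3, 4↦0]  zeros at y ∈ {4}
Collecting zeros: affine points = {(1, 2), (1, 4), (3, 2), (4, 4)}.
Total count |C(F_5)_aff| = 4.


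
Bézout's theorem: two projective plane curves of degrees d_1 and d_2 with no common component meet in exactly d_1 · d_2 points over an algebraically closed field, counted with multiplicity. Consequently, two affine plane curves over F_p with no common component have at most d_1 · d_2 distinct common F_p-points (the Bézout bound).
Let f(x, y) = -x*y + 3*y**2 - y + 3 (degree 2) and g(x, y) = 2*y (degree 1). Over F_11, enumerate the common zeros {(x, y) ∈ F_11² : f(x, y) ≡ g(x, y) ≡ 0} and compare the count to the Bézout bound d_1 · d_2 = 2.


Common zeros: ∅; count = 0; Bézout bound = 2.

deg(f) = 2, deg(g) = 1, so Bézout bound = 2.
Scan x ∈ F_11. For each x, list the y ∈ F_11 with f(x, y) ≡ 0 and those with g(x, y) ≡ 0 (mod 11); the common zeros in that column are the intersection.
  x = 0: f ≡ 0 at y ∈ {7, 8}; g ≡ 0 at y ∈ {0}; common: ∅.
  x = 1: f ≡ 0 at y ∈ {2, 6}; g ≡ 0 at y ∈ {0}; common: ∅.
  x = 2: f ≡ 0 at y ∈ ∅; g ≡ 0 at y ∈ {0}; common: ∅.
  x = 3: f ≡ 0 at y ∈ ∅; g ≡ 0 at y ∈ {0}; common: ∅.
  x = 4: f ≡ 0 at y ∈ {10}; g ≡ 0 at y ∈ {0}; common: ∅.
  x = 5: f ≡ 0 at y ∈ {1}; g ≡ 0 at y ∈ {0}; common: ∅.
  x = 6: f ≡ 0 at y ∈ ∅; g ≡ 0 at y ∈ {0}; common: ∅.
  x = 7: f ≡ 0 at y ∈ ∅; g ≡ 0 at y ∈ {0}; common: ∅.
  x = 8: f ≡ 0 at y ∈ {5, 9}; g ≡ 0 at y ∈ {0}; common: ∅.
  x = 9: f ≡ 0 at y ∈ {3, 4}; g ≡ 0 at y ∈ {0}; common: ∅.
  x = 10: f ≡ 0 at y ∈ ∅; g ≡ 0 at y ∈ {0}; common: ∅.
Collecting: common zeros = ∅, so the count is 0.
Comparison with the Bézout bound: 0 ≤ 2 = deg(f)·deg(g), as expected for curves with no common component (the affine F_11-count falls short of the bound because intersections may lie at infinity, over extension fields, or carry multiplicity).


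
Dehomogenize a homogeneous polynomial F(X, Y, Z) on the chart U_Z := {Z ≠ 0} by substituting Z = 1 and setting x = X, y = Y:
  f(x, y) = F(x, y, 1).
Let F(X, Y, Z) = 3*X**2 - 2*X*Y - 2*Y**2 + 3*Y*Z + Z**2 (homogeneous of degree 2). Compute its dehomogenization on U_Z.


f(x, y) = 3*x**2 - 2*x*y - 2*y**2 + 3*y + 1

On U_Z we set Z = 1. Each monomial c·X^i·Y^j·Z^k in F becomes c·x^i·y^j·1^k = c·x^i·y^j.
Substituting Z = 1: F(X, Y, 1) = 3*x**2 - 2*x*y - 2*y**2 + 3*y + 1.
Note: deg(f) ≤ deg(F) = 2; strict inequality happens when F is divisible by Z (lost terms).


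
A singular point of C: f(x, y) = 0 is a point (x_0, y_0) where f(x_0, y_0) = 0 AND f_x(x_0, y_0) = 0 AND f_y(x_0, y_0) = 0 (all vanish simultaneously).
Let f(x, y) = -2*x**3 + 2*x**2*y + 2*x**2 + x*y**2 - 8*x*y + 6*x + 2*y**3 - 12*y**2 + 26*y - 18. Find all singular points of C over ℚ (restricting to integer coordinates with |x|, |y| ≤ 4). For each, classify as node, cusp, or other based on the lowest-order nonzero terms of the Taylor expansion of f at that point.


Singular points: {(1, 2)}; classification: cusp.

Compute partial derivatives:
  f_x = -6*x**2 + 4*x*y + 4*x + y**2 - 8*y + 6.
  f_y = 2*x**2 + 2*x*y - 8*x + 6*y**2 - 24*y + 26.
Scan x_0 ∈ {−4, ..., 4}. For each x_0, f_y(x_0, y) is a polynomial in y; find its integer roots y ∈ {−4, ..., 4}, then test f_x and f at those candidates.
  x = -4: f_y(-4, y) = 6*y**2 - 32*y + 90; no integer root y with |y| ≤ 4.
  x = -3: f_y(-3, y) = 6*y**2 - 30*y + 68; no integer root y with |y| ≤ 4.
  x = -2: f_y(-2, y) = 6*y**2 - 28*y + 50; no integer root y with |y| ≤ 4.
  x = -1: f_y(-1, y) = 6*y**2 - 26*y + 36; no integer root y with |y| ≤ 4.
  x = 0: f_y(0, y) = 6*y**2 - 24*y + 26; no integer root y with |y| ≤ 4.
  x = 1: f_y(1, y) = 6*y**2 - 22*y + 20; vanishes at y ∈ {2}. (1, 2): f_x = 0, f = 0 — SINGULAR.
  x = 2: f_y(2, y) = 6*y**2 - 20*y + 18; no integer root y with |y| ≤ 4.
  x = 3: f_y(3, y) = 6*y**2 - 18*y + 20; no integer root y with |y| ≤ 4.
  x = 4: f_y(4, y) = 6*y**2 - 16*y + 26; no integer root y with |y| ≤ 4.
Only singular point on the grid: (1, 2).
Classify: substitute x = 1 + u, y = 2 + v and expand: f = -2*u**3 + 2*u**2*v + u*v**2 + 2*v**3 + v**2.
No constant or linear terms (consistent with a singular point). Quadratic part: v**2. Cubic part: -2*u**3 + 2*u**2*v + u*v**2 + 2*v**3.
The quadratic part v**2 is a perfect square, so there is a single (double) tangent line v = 0, i.e. y = 2. Restricting the cubic part to that line (v = 0) leaves -2*u**3 ≠ 0, so f is not divisible by v and the branch is v² ≈ 2*u**3 to lowest order — this is a cusp.
Classification: cusp.


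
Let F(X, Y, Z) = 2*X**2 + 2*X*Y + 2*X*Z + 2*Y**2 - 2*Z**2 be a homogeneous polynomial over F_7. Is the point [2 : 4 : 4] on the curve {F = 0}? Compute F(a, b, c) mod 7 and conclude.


F(2,4,4) ≡ 5 (mod 7); P is NOT on the curve.

Evaluate F(2, 4, 4) term-by-term (mod 7).
  2*X**2 ↦ 2·4·1·1 = 8
  2*X*Y ↦ 2·2·4·1 = 16
  2*X*Z ↦ 2·2·1·4 = 16
  2*Y**2 ↦ 2·1·16·1 = 32
  -2*Z**2 ↦ -2·1·1·16 = -32
Sum: F(2, 4, 4) = (8) + (16) + (16) + (32) + (-32) = 40.
Reducing mod 7: 40 ≡ 5 (mod 7).
Since F(a, b, c) ≡ 5 ≠ 0 (mod 7), P does NOT lie on the curve.


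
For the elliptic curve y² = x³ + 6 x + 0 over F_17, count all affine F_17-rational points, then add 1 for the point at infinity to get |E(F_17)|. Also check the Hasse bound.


Affine points = {(0, 0), (5, 6), (5, 11), (8, 4), (8, 13), (9, 1), (9, 16), (12, 7), (12, 10)}; affine count = 9; |E(F_17)| = 10.

Discriminant check: Δ ∝ 4a³ + 27b² = 4·6³ + 27·0² = 4·216 + 27·0 ≡ 14 (mod 17). Nonzero ⇒ E is nonsingular.
For each x ∈ F_17, compute rhs = x³ + 6·x + 0 mod 17, then count y ∈ F_17 with y² ≡ rhs.
  x = 0: rhs = 0, matching y values: 0 (1 points).
  x = 1: rhs = 7, matching y values: none (0 points).
  x = 2: rhs = 3, matching y values: none (0 points).
  x = 3: rhs = 11, matching y values: none (0 points).
  x = 4: rhs = 3, matching y values: none (0 points).
  x = 5: rhs = 2, matching y values: 6, 11 (2 points).
  x = 6: rhs = 14, matching y values: none (0 points).
  x = 7: rhs = 11, matching y values: none (0 points).
  x = 8: rhs = 16, matching y values: 4, 13 (2 points).
  x = 9: rhs = 1, matching y values: 1, 16 (2 points).
  x = 10: rhs = 6, matching y values: none (0 points).
  x = 11: rhs = 3, matching y values: none (0 points).
  x = 12: rhs = 15, matching y values: 7, 10 (2 points).
  x = 13: rhs = 14, matching y values: none (0 points).
  x = 14: rhs = 6, matching y values: none (0 points).
  x = 15: rhs = 14, matching y values: none (0 points).
  x = 16: rhs = 10, matching y values: none (0 points).
Total affine count: 9.
Full point count |E(F_17)| = 9 + 1 = 10.
Hasse bound: |10 − (17+1)| = |-8| = 8 ≤ 2√17 ≈ 8.2462 ✓.


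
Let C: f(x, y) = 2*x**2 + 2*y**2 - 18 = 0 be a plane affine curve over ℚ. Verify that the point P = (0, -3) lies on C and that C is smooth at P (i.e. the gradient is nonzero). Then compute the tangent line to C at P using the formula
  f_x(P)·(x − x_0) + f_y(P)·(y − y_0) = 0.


Tangent line at P: -12*y - 36 = 0.

Step 1: f(0, -3) = 0, so P lies on C.
Step 2: partial derivatives
  f_x(x, y) = 4*x, f_y(x, y) = 4*y.
  f_x(P) = 0, f_y(P) = -12 (gradient nonzero, so P is smooth).
Step 3: tangent line at P: 0·(x − 0) + -12·(y − -3) = 0.
Expanding: -12*y - 36 = 0.


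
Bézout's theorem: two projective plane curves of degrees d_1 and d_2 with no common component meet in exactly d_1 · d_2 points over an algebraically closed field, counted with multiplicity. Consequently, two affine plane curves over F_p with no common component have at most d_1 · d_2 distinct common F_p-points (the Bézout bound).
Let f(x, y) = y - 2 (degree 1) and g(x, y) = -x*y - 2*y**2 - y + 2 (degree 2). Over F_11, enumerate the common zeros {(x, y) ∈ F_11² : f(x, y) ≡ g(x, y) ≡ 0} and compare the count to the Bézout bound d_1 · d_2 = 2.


Common zeros: {(7, 2)}; count = 1; Bézout bound = 2.

deg(f) = 1, deg(g) = 2, so Bézout bound = 2.
Scan x ∈ F_11. For each x, list the y ∈ F_11 with f(x, y) ≡ 0 and those with g(x, y) ≡ 0 (mod 11); the common zeros in that column are the intersection.
  x = 0: f ≡ 0 at y ∈ {2}; g ≡ 0 at y ∈ ∅; common: ∅.
  x = 1: f ≡ 0 at y ∈ {2}; g ≡ 0 at y ∈ {3, 7}; common: ∅.
  x = 2: f ≡ 0 at y ∈ {2}; g ≡ 0 at y ∈ {6, 9}; common: ∅.
  x = 3: f ≡ 0 at y ∈ {2}; g ≡ 0 at y ∈ ∅; common: ∅.
  x = 4: f ≡ 0 at y ∈ {2}; g ≡ 0 at y ∈ ∅; common: ∅.
  x = 5: f ≡ 0 at y ∈ {2}; g ≡ 0 at y ∈ ∅; common: ∅.
  x = 6: f ≡ 0 at y ∈ {2}; g ≡ 0 at y ∈ ∅; common: ∅.
  x = 7: f ≡ 0 at y ∈ {2}; g ≡ 0 at y ∈ {2, 5}; common: {2}.
  x = 8: f ≡ 0 at y ∈ {2}; g ≡ 0 at y ∈ {4, 8}; common: ∅.
  x = 9: f ≡ 0 at y ∈ {2}; g ≡ 0 at y ∈ ∅; common: ∅.
  x = 10: f ≡ 0 at y ∈ {2}; g ≡ 0 at y ∈ {1, 10}; common: ∅.
Collecting: common zeros = {(7, 2)}, so the count is 1.
Comparison with the Bézout bound: 1 ≤ 2 = deg(f)·deg(g), as expected for curves with no common component (the affine F_11-count falls short of the bound because intersections may lie at infinity, over extension fields, or carry multiplicity).


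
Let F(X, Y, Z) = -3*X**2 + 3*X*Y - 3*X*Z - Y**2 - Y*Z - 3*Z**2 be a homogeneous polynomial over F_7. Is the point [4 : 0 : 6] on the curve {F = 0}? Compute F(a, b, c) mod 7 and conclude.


F(4,0,6) ≡ 3 (mod 7); P is NOT on the curve.

Evaluate F(4, 0, 6) term-by-term (mod 7).
  -3*X**2 ↦ -3·16·1·1 = -48
  3*X*Y ↦ 3·4·0·1 = 0
  -3*X*Z ↦ -3·4·1·6 = -72
  -Y**2 ↦ -1·1·0·1 = 0
  -Y*Z ↦ -1·1·0·6 = 0
  -3*Z**2 ↦ -3·1·1·36 = -108
Sum: F(4, 0, 6) = (-48) + (0) + (-72) + (0) + (0) + (-108) = -228.
Reducing mod 7: -228 ≡ 3 (mod 7).
Since F(a, b, c) ≡ 3 ≠ 0 (mod 7), P does NOT lie on the curve.


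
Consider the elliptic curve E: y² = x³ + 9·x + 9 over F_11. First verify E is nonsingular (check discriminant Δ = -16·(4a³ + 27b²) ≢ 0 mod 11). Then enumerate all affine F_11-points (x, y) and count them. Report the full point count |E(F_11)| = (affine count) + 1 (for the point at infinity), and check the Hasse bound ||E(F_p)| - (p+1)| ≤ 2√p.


Affine points = {(0, 3), (0, 8), (5, 5), (5, 6), (6, 2), (6, 9), (9, 4), (9, 7)}; affine count = 8; |E(F_11)| = 9.

Discriminant check: Δ ∝ 4a³ + 27b² = 4·9³ + 27·9² = 4·729 + 27·81 ≡ 10 (mod 11). Nonzero ⇒ E is nonsingular.
For each x ∈ F_11, compute rhs = x³ + 9·x + 9 mod 11, then count y ∈ F_11 with y² ≡ rhs.
  x = 0: rhs = 9, matching y values: 3, 8 (2 points).
  x = 1: rhs = 8, matching y values: none (0 points).
  x = 2: rhs = 2, matching y values: none (0 points).
  x = 3: rhs = 8, matching y values: none (0 points).
  x = 4: rhs = 10, matching y values: none (0 points).
  x = 5: rhs = 3, matching y values: 5, 6 (2 points).
  x = 6: rhs = 4, matching y values: 2, 9 (2 points).
  x = 7: rhs = 8, matching y values: none (0 points).
  x = 8: rhs = 10, matching y values: none (0 points).
  x = 9: rhs = 5, matching y values: 4, 7 (2 points).
  x = 10: rhs = 10, matching y values: none (0 points).
Total affine count: 8.
Full point count |E(F_11)| = 8 + 1 = 9.
Hasse bound: |9 − (11+1)| = |-3| = 3 ≤ 2√11 ≈ 6.6332 ✓.
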